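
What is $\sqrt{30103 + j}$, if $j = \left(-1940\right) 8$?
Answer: $\sqrt{14583} \approx 120.76$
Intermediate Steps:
$j = -15520$
$\sqrt{30103 + j} = \sqrt{30103 - 15520} = \sqrt{14583}$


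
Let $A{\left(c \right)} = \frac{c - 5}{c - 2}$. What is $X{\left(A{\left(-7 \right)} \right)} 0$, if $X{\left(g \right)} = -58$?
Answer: $0$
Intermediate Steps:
$A{\left(c \right)} = \frac{-5 + c}{-2 + c}$
$X{\left(A{\left(-7 \right)} \right)} 0 = \left(-58\right) 0 = 0$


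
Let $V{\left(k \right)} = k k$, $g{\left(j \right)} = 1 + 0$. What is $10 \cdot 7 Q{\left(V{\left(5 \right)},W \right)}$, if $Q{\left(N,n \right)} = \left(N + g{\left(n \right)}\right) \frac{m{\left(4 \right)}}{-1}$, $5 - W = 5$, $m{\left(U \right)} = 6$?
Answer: $-10920$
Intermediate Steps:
$g{\left(j \right)} = 1$
$V{\left(k \right)} = k^{2}$
$W = 0$ ($W = 5 - 5 = 0$)
$Q{\left(N,n \right)} = -6 - 6 N$ ($Q{\left(N,n \right)} = \left(N + 1\right) \frac{6}{-1} = \left(1 + N\right) 6 \left(-1\right) = \left(1 + N\right) \left(-6\right) = -6 - 6 N$)
$10 \cdot 7 Q{\left(V{\left(5 \right)},W \right)} = 10 \cdot 7 \left(-6 - 6 \cdot 5^{2}\right) = 70 \left(-6 - 150\right) = 70 \left(-156\right) = -10920$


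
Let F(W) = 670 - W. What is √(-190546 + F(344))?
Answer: 2*I*√47555 ≈ 436.14*I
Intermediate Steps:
√(-190546 + F(344)) = √(-190546 + (670 - 1*344)) = √(-190546 + (670 - 344)) = √(-190546 + 326) = √(-190220) = 2*I*√47555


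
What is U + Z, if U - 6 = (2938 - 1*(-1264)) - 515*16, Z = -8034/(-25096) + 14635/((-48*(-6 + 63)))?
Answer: -34649140991/8582832 ≈ -4037.0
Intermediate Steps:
Z = -43162367/8582832 (Z = -8034*(-1/25096) + 14635/((-48*57)) = 4017/12548 + 14635/(-2736) = 4017/12548 + 14635*(-1/2736) = 4017/12548 - 14635/2736 = -43162367/8582832 ≈ -5.0289)
U = -4032 (U = 6 + ((2938 - 1*(-1264)) - 515*16) = 6 + ((2938 + 1264) - 8240) = 6 + (4202 - 8240) = 6 - 4038 = -4032)
U + Z = -4032 - 43162367/8582832 = -34649140991/8582832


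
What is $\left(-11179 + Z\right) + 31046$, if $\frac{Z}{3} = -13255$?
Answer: $-19898$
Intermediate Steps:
$Z = -39765$ ($Z = 3 \left(-13255\right) = -39765$)
$\left(-11179 + Z\right) + 31046 = \left(-11179 - 39765\right) + 31046 = -50944 + 31046 = -19898$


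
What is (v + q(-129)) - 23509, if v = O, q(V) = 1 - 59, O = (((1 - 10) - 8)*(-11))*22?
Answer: -19453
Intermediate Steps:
O = 4114 (O = ((-9 - 8)*(-11))*22 = -17*(-11)*22 = 187*22 = 4114)
q(V) = -58
v = 4114
(v + q(-129)) - 23509 = (4114 - 58) - 23509 = 4056 - 23509 = -19453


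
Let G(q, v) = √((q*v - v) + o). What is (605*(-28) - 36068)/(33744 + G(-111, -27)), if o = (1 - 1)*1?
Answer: -37264624/23721969 + 13252*√21/23721969 ≈ -1.5683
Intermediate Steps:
o = 0 (o = 0*1 = 0)
G(q, v) = √(-v + q*v) (G(q, v) = √((q*v - v) + 0) = √((-v + q*v) + 0) = √(-v + q*v))
(605*(-28) - 36068)/(33744 + G(-111, -27)) = (605*(-28) - 36068)/(33744 + √(-27*(-1 - 111))) = (-16940 - 36068)/(33744 + √(-27*(-112))) = -53008/(33744 + √3024) = -53008/(33744 + 12*√21)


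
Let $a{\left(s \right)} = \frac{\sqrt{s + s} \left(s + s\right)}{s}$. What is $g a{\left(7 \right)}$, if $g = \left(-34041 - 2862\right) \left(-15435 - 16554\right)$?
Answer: $2360980134 \sqrt{14} \approx 8.834 \cdot 10^{9}$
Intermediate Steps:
$g = 1180490067$ ($g = \left(-36903\right) \left(-31989\right) = 1180490067$)
$a{\left(s \right)} = 2 \sqrt{2} \sqrt{s}$ ($a{\left(s \right)} = \frac{\sqrt{2 s} 2 s}{s} = \frac{\sqrt{2} \sqrt{s} 2 s}{s} = \frac{2 \sqrt{2} s^{\frac{3}{2}}}{s} = 2 \sqrt{2} \sqrt{s}$)
$g a{\left(7 \right)} = 1180490067 \cdot 2 \sqrt{2} \sqrt{7} = 1180490067 \cdot 2 \sqrt{14} = 2360980134 \sqrt{14}$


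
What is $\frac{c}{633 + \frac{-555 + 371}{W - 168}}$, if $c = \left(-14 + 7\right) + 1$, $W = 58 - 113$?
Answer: $- \frac{1338}{141343} \approx -0.0094663$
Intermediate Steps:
$W = -55$
$c = -6$ ($c = -7 + 1 = -6$)
$\frac{c}{633 + \frac{-555 + 371}{W - 168}} = - \frac{6}{633 + \frac{-555 + 371}{-55 - 168}} = - \frac{6}{633 - \frac{184}{-223}} = - \frac{6}{633 - - \frac{184}{223}} = - \frac{6}{633 + \frac{184}{223}} = - \frac{6}{\frac{141343}{223}} = \left(-6\right) \frac{223}{141343} = - \frac{1338}{141343}$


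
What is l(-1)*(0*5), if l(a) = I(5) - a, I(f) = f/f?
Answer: 0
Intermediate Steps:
I(f) = 1
l(a) = 1 - a
l(-1)*(0*5) = (1 - 1*(-1))*(0*5) = (1 + 1)*0 = 2*0 = 0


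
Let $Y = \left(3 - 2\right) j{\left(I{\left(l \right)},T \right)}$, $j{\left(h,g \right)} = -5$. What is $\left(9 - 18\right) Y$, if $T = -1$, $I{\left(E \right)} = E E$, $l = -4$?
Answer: $45$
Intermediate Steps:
$I{\left(E \right)} = E^{2}$
$Y = -5$ ($Y = \left(3 - 2\right) \left(-5\right) = 1 \left(-5\right) = -5$)
$\left(9 - 18\right) Y = \left(9 - 18\right) \left(-5\right) = \left(-9\right) \left(-5\right) = 45$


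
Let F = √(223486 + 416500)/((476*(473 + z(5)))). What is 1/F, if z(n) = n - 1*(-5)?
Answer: 114954*√639986/319993 ≈ 287.39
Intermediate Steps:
z(n) = 5 + n (z(n) = n + 5 = 5 + n)
F = √639986/229908 (F = √(223486 + 416500)/((476*(473 + (5 + 5)))) = √639986/((476*(473 + 10))) = √639986/((476*483)) = √639986/229908 ≈ 0.0034796)
1/F = 1/(√639986/229908) = 114954*√639986/319993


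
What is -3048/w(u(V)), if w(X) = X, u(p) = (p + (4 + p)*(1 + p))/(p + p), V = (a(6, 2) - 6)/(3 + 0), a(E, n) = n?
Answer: -18288/5 ≈ -3657.6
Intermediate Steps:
V = -4/3 (V = (2 - 6)/(3 + 0) = -4/3 ≈ -1.3333)
u(p) = (p + (1 + p)*(4 + p))/(2*p) (u(p) = (p + (1 + p)*(4 + p))/((2*p)) = (p + (1 + p)*(4 + p))*(1/(2*p)) = (p + (1 + p)*(4 + p))/(2*p))
-3048/w(u(V)) = -3048/(3 + (½)*(-4/3) + 2/(-4/3)) = -3048/(3 - ⅔ + 2*(-¾)) = -3048/(3 - ⅔ - 3/2) = -3048/⅚ = -3048*6/5 = -18288/5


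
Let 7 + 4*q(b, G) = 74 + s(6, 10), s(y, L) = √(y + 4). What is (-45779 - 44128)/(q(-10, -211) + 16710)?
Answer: -8020543532/1492182213 + 119876*√10/1492182213 ≈ -5.3748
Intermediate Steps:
s(y, L) = √(4 + y)
q(b, G) = 67/4 + √10/4 (q(b, G) = -7/4 + (74 + √(4 + 6))/4 = -7/4 + (74 + √10)/4 = -7/4 + (37/2 + √10/4) = 67/4 + √10/4)
(-45779 - 44128)/(q(-10, -211) + 16710) = (-45779 - 44128)/((67/4 + √10/4) + 16710) = -89907/(66907/4 + √10/4)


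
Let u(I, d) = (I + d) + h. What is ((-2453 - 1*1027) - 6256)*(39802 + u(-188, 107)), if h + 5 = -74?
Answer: -385954512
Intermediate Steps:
h = -79 (h = -5 - 74 = -79)
u(I, d) = -79 + I + d (u(I, d) = (I + d) - 79 = -79 + I + d)
((-2453 - 1*1027) - 6256)*(39802 + u(-188, 107)) = ((-2453 - 1*1027) - 6256)*(39802 + (-79 - 188 + 107)) = ((-2453 - 1027) - 6256)*(39802 - 160) = (-3480 - 6256)*39642 = -9736*39642 = -385954512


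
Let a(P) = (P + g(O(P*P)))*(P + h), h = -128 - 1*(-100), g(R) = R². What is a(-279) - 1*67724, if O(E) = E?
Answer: -1860180915338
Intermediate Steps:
h = -28 (h = -128 + 100 = -28)
a(P) = (-28 + P)*(P + P⁴) (a(P) = (P + (P*P)²)*(P - 28) = (P + (P²)²)*(-28 + P) = (P + P⁴)*(-28 + P) = (-28 + P)*(P + P⁴))
a(-279) - 1*67724 = -279*(-28 - 279 + (-279)⁴ - 28*(-279)³) - 1*67724 = -279*(-28 - 279 + 6059221281 - 28*(-21717639)) - 67724 = -279*(-28 - 279 + 6059221281 + 608093892) - 67724 = -279*6667314866 - 67724 = -1860180847614 - 67724 = -1860180915338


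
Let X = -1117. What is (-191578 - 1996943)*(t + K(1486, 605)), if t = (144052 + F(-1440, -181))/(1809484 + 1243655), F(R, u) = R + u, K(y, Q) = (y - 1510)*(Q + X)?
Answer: -27368997620559741/1017713 ≈ -2.6893e+10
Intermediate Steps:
K(y, Q) = (-1510 + y)*(-1117 + Q) (K(y, Q) = (y - 1510)*(Q - 1117) = (-1510 + y)*(-1117 + Q))
t = 47477/1017713 (t = (144052 + (-1440 - 181))/(1809484 + 1243655) = (144052 - 1621)/3053139 = 142431*(1/3053139) = 47477/1017713 ≈ 0.046651)
(-191578 - 1996943)*(t + K(1486, 605)) = (-191578 - 1996943)*(47477/1017713 + (1686670 - 1510*605 - 1117*1486 + 605*1486)) = -2188521*(47477/1017713 + (1686670 - 913550 - 1659862 + 899030)) = -2188521*(47477/1017713 + 12288) = -2188521*12505704821/1017713 = -27368997620559741/1017713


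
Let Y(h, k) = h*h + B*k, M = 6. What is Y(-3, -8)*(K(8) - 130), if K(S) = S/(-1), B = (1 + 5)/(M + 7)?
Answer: -9522/13 ≈ -732.46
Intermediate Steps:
B = 6/13 (B = (1 + 5)/(6 + 7) = 6/13 ≈ 0.46154)
K(S) = -S (K(S) = S*(-1) = -S)
Y(h, k) = h² + 6*k/13 (Y(h, k) = h*h + 6*k/13 = h² + 6*k/13)
Y(-3, -8)*(K(8) - 130) = ((-3)² + (6/13)*(-8))*(-1*8 - 130) = (9 - 48/13)*(-8 - 130) = (69/13)*(-138) = -9522/13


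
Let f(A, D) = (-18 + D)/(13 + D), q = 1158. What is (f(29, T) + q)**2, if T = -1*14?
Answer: 1416100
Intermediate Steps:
T = -14
f(A, D) = (-18 + D)/(13 + D)
(f(29, T) + q)**2 = ((-18 - 14)/(13 - 14) + 1158)**2 = (-32/(-1) + 1158)**2 = (-1*(-32) + 1158)**2 = (32 + 1158)**2 = 1190**2 = 1416100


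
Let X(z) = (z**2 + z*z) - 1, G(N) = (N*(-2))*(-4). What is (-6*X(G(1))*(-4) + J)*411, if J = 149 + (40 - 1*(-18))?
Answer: 1337805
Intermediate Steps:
G(N) = 8*N (G(N) = -2*N*(-4) = 8*N)
X(z) = -1 + 2*z**2 (X(z) = (z**2 + z**2) - 1 = 2*z**2 - 1 = -1 + 2*z**2)
J = 207 (J = 149 + (40 + 18) = 149 + 58 = 207)
(-6*X(G(1))*(-4) + J)*411 = (-6*(-1 + 2*(8*1)**2)*(-4) + 207)*411 = (-6*(-1 + 2*8**2)*(-4) + 207)*411 = (-6*(-1 + 2*64)*(-4) + 207)*411 = (-6*(-1 + 128)*(-4) + 207)*411 = (-6*127*(-4) + 207)*411 = (-762*(-4) + 207)*411 = (3048 + 207)*411 = 3255*411 = 1337805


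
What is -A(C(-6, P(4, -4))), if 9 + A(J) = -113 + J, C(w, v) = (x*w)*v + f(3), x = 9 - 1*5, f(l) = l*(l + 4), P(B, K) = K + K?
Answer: -91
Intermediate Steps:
P(B, K) = 2*K
f(l) = l*(4 + l)
x = 4 (x = 9 - 5 = 4)
C(w, v) = 21 + 4*v*w (C(w, v) = (4*w)*v + 3*(4 + 3) = 4*v*w + 3*7 = 4*v*w + 21 = 21 + 4*v*w)
A(J) = -122 + J (A(J) = -9 + (-113 + J) = -122 + J)
-A(C(-6, P(4, -4))) = -(-122 + (21 + 4*(2*(-4))*(-6))) = -(-122 + (21 + 4*(-8)*(-6))) = -(-122 + (21 + 192)) = -(-122 + 213) = -1*91 = -91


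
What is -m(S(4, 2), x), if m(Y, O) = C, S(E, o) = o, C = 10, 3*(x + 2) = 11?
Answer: -10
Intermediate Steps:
x = 5/3 (x = -2 + (⅓)*11 = -2 + 11/3 = 5/3 ≈ 1.6667)
m(Y, O) = 10
-m(S(4, 2), x) = -1*10 = -10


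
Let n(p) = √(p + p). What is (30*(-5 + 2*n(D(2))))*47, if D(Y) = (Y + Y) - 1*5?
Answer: -7050 + 2820*I*√2 ≈ -7050.0 + 3988.1*I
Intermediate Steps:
D(Y) = -5 + 2*Y (D(Y) = 2*Y - 5 = -5 + 2*Y)
n(p) = √2*√p (n(p) = √(2*p) = √2*√p)
(30*(-5 + 2*n(D(2))))*47 = (30*(-5 + 2*(√2*√(-5 + 2*2))))*47 = (30*(-5 + 2*(√2*√(-5 + 4))))*47 = (30*(-5 + 2*(√2*√(-1))))*47 = (30*(-5 + 2*(√2*I)))*47 = (30*(-5 + 2*(I*√2)))*47 = (30*(-5 + 2*I*√2))*47 = (-150 + 60*I*√2)*47 = -7050 + 2820*I*√2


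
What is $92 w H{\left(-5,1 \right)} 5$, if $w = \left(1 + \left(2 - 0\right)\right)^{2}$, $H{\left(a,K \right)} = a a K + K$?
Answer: $107640$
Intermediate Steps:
$H{\left(a,K \right)} = K + K a^{2}$ ($H{\left(a,K \right)} = a^{2} K + K = K a^{2} + K = K + K a^{2}$)
$w = 9$ ($w = \left(1 + \left(2 + 0\right)\right)^{2} = \left(1 + 2\right)^{2} = 3^{2} = 9$)
$92 w H{\left(-5,1 \right)} 5 = 92 \cdot 9 \cdot 1 \left(1 + \left(-5\right)^{2}\right) 5 = 92 \cdot 9 \cdot 1 \left(1 + 25\right) 5 = 92 \cdot 9 \cdot 1 \cdot 26 \cdot 5 = 92 \cdot 9 \cdot 26 \cdot 5 = 92 \cdot 234 \cdot 5 = 92 \cdot 1170 = 107640$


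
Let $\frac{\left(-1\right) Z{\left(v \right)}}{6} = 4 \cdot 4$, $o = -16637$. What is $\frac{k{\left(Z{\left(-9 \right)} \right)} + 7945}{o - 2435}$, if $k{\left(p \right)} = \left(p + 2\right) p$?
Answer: $- \frac{16969}{19072} \approx -0.88973$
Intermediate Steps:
$Z{\left(v \right)} = -96$ ($Z{\left(v \right)} = - 6 \cdot 4 \cdot 4 = \left(-6\right) 16 = -96$)
$k{\left(p \right)} = p \left(2 + p\right)$ ($k{\left(p \right)} = \left(2 + p\right) p = p \left(2 + p\right)$)
$\frac{k{\left(Z{\left(-9 \right)} \right)} + 7945}{o - 2435} = \frac{- 96 \left(2 - 96\right) + 7945}{-16637 - 2435} = \frac{\left(-96\right) \left(-94\right) + 7945}{-19072} = \left(9024 + 7945\right) \left(- \frac{1}{19072}\right) = 16969 \left(- \frac{1}{19072}\right) = - \frac{16969}{19072}$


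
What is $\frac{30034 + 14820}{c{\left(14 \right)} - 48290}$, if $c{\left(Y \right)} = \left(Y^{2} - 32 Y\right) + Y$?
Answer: $- \frac{22427}{24264} \approx -0.92429$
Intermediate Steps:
$c{\left(Y \right)} = Y^{2} - 31 Y$
$\frac{30034 + 14820}{c{\left(14 \right)} - 48290} = \frac{30034 + 14820}{14 \left(-31 + 14\right) - 48290} = \frac{44854}{14 \left(-17\right) - 48290} = \frac{44854}{-238 - 48290} = \frac{44854}{-48528} = 44854 \left(- \frac{1}{48528}\right) = - \frac{22427}{24264}$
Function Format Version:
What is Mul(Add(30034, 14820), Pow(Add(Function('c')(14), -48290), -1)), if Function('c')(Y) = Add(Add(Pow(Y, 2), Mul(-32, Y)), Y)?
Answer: Rational(-22427, 24264) ≈ -0.92429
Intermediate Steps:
Function('c')(Y) = Add(Pow(Y, 2), Mul(-31, Y))
Mul(Add(30034, 14820), Pow(Add(Function('c')(14), -48290), -1)) = Mul(Add(30034, 14820), Pow(Add(Mul(14, Add(-31, 14)), -48290), -1)) = Mul(44854, Pow(Add(Mul(14, -17), -48290), -1)) = Mul(44854, Pow(Add(-238, -48290), -1)) = Mul(44854, Pow(-48528, -1)) = Mul(44854, Rational(-1, 48528)) = Rational(-22427, 24264)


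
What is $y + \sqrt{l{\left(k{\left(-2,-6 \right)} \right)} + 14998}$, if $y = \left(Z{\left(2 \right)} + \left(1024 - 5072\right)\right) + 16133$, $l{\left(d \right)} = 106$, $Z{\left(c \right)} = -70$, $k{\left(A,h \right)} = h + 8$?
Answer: $12015 + 16 \sqrt{59} \approx 12138.0$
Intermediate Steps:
$k{\left(A,h \right)} = 8 + h$
$y = 12015$ ($y = \left(-70 + \left(1024 - 5072\right)\right) + 16133 = \left(-70 - 4048\right) + 16133 = -4118 + 16133 = 12015$)
$y + \sqrt{l{\left(k{\left(-2,-6 \right)} \right)} + 14998} = 12015 + \sqrt{106 + 14998} = 12015 + \sqrt{15104} = 12015 + 16 \sqrt{59}$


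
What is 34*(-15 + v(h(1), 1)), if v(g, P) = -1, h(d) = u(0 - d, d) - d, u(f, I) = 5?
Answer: -544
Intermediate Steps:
h(d) = 5 - d
34*(-15 + v(h(1), 1)) = 34*(-15 - 1) = 34*(-16) = -544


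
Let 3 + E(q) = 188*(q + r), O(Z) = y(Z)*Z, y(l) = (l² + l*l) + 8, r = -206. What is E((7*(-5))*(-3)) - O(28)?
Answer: -63119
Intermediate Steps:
y(l) = 8 + 2*l² (y(l) = (l² + l²) + 8 = 2*l² + 8 = 8 + 2*l²)
O(Z) = Z*(8 + 2*Z²) (O(Z) = (8 + 2*Z²)*Z = Z*(8 + 2*Z²))
E(q) = -38731 + 188*q (E(q) = -3 + 188*(q - 206) = -3 + 188*(-206 + q) = -3 + (-38728 + 188*q) = -38731 + 188*q)
E((7*(-5))*(-3)) - O(28) = (-38731 + 188*((7*(-5))*(-3))) - 2*28*(4 + 28²) = (-38731 + 188*(-35*(-3))) - 2*28*(4 + 784) = (-38731 + 188*105) - 2*28*788 = (-38731 + 19740) - 1*44128 = -18991 - 44128 = -63119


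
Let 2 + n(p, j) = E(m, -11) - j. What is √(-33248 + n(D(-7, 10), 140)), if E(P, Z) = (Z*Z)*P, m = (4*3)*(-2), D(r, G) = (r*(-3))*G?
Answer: I*√36294 ≈ 190.51*I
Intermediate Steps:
D(r, G) = -3*G*r (D(r, G) = (-3*r)*G = -3*G*r)
m = -24 (m = 12*(-2) = -24)
E(P, Z) = P*Z² (E(P, Z) = Z²*P = P*Z²)
n(p, j) = -2906 - j (n(p, j) = -2 + (-24*(-11)² - j) = -2 + (-24*121 - j) = -2 + (-2904 - j) = -2906 - j)
√(-33248 + n(D(-7, 10), 140)) = √(-33248 + (-2906 - 1*140)) = √(-33248 + (-2906 - 140)) = √(-33248 - 3046) = √(-36294) = I*√36294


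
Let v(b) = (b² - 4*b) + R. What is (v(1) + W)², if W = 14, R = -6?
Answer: 25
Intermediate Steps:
v(b) = -6 + b² - 4*b (v(b) = (b² - 4*b) - 6 = -6 + b² - 4*b)
(v(1) + W)² = ((-6 + 1² - 4*1) + 14)² = ((-6 + 1 - 4) + 14)² = (-9 + 14)² = 5² = 25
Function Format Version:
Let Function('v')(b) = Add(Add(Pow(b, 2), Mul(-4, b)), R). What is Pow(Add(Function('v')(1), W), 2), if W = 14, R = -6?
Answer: 25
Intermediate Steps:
Function('v')(b) = Add(-6, Pow(b, 2), Mul(-4, b)) (Function('v')(b) = Add(Add(Pow(b, 2), Mul(-4, b)), -6) = Add(-6, Pow(b, 2), Mul(-4, b)))
Pow(Add(Function('v')(1), W), 2) = Pow(Add(Add(-6, Pow(1, 2), Mul(-4, 1)), 14), 2) = Pow(Add(Add(-6, 1, -4), 14), 2) = Pow(Add(-9, 14), 2) = Pow(5, 2) = 25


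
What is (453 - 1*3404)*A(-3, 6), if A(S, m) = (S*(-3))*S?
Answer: 79677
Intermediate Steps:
A(S, m) = -3*S**2 (A(S, m) = (-3*S)*S = -3*S**2)
(453 - 1*3404)*A(-3, 6) = (453 - 1*3404)*(-3*(-3)**2) = (453 - 3404)*(-3*9) = -2951*(-27) = 79677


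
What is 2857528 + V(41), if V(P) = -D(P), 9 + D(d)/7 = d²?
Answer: 2845824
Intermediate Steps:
D(d) = -63 + 7*d²
V(P) = 63 - 7*P² (V(P) = -(-63 + 7*P²) = 63 - 7*P²)
2857528 + V(41) = 2857528 + (63 - 7*41²) = 2857528 + (63 - 7*1681) = 2857528 + (63 - 11767) = 2857528 - 11704 = 2845824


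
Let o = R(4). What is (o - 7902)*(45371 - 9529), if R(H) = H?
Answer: -283080116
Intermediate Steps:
o = 4
(o - 7902)*(45371 - 9529) = (4 - 7902)*(45371 - 9529) = -7898*35842 = -283080116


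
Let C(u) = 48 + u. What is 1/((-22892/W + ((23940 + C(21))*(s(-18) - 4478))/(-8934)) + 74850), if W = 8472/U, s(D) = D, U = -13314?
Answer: 525617/64602477875 ≈ 8.1362e-6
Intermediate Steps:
W = -1412/2219 (W = 8472/(-13314) = 8472*(-1/13314) = -1412/2219 ≈ -0.63632)
1/((-22892/W + ((23940 + C(21))*(s(-18) - 4478))/(-8934)) + 74850) = 1/((-22892/(-1412/2219) + ((23940 + (48 + 21))*(-18 - 4478))/(-8934)) + 74850) = 1/((-22892*(-2219/1412) + ((23940 + 69)*(-4496))*(-1/8934)) + 74850) = 1/((12699337/353 + (24009*(-4496))*(-1/8934)) + 74850) = 1/((12699337/353 - 107944464*(-1/8934)) + 74850) = 1/((12699337/353 + 17990744/1489) + 74850) = 1/(25260045425/525617 + 74850) = 1/(64602477875/525617) = 525617/64602477875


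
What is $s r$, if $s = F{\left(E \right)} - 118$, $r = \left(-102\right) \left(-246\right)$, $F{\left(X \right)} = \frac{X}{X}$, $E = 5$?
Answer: $-2935764$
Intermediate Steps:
$F{\left(X \right)} = 1$
$r = 25092$
$s = -117$ ($s = 1 - 118 = -117$)
$s r = \left(-117\right) 25092 = -2935764$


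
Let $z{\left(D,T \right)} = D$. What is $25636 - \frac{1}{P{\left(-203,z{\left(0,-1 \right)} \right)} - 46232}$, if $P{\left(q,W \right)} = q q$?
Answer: $\frac{128769629}{5023} \approx 25636.0$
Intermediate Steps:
$P{\left(q,W \right)} = q^{2}$
$25636 - \frac{1}{P{\left(-203,z{\left(0,-1 \right)} \right)} - 46232} = 25636 - \frac{1}{\left(-203\right)^{2} - 46232} = 25636 - \frac{1}{41209 - 46232} = 25636 - \frac{1}{-5023} = 25636 - - \frac{1}{5023} = 25636 + \frac{1}{5023} = \frac{128769629}{5023}$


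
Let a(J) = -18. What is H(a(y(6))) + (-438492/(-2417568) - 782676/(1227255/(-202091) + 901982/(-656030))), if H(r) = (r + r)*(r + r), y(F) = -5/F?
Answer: 5290710446258191020835/49731314966976392 ≈ 1.0639e+5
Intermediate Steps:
H(r) = 4*r² (H(r) = (2*r)*(2*r) = 4*r²)
H(a(y(6))) + (-438492/(-2417568) - 782676/(1227255/(-202091) + 901982/(-656030))) = 4*(-18)² + (-438492/(-2417568) - 782676/(1227255/(-202091) + 901982/(-656030))) = 4*324 + (-438492*(-1/2417568) - 782676/(1227255*(-1/202091) + 901982*(-1/656030))) = 1296 + (36541/201464 - 782676/(-1227255/202091 - 450991/328015)) = 1296 + (36541/201464 - 782676/(-493699271006/66288879365)) = 1296 + (36541/201464 - 782676*(-66288879365/493699271006)) = 1296 + (36541/201464 + 25941357472940370/246849635503) = 1296 + 5226258662060989616803/49731314966976392 = 5290710446258191020835/49731314966976392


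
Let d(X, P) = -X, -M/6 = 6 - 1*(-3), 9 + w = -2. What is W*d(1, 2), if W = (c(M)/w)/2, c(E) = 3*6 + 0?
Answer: 9/11 ≈ 0.81818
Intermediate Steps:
w = -11 (w = -9 - 2 = -11)
M = -54 (M = -6*(6 - 1*(-3)) = -6*(6 + 3) = -6*9 = -54)
c(E) = 18 (c(E) = 18 + 0 = 18)
W = -9/11 (W = (18/(-11))/2 = (18*(-1/11))*(½) = -18/11*½ = -9/11 ≈ -0.81818)
W*d(1, 2) = -(-9)/11 = -9/11*(-1) = 9/11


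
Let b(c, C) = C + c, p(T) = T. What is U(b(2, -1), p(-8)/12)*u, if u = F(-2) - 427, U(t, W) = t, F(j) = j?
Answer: -429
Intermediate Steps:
u = -429 (u = -2 - 427 = -429)
U(b(2, -1), p(-8)/12)*u = (-1 + 2)*(-429) = 1*(-429) = -429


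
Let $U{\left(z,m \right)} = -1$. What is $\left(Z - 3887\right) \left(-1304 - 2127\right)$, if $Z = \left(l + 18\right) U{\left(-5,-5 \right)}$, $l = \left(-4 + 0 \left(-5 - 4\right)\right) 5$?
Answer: $13329435$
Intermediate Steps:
$l = -20$ ($l = \left(-4 + 0 \left(-9\right)\right) 5 = \left(-4 + 0\right) 5 = \left(-4\right) 5 = -20$)
$Z = 2$ ($Z = \left(-20 + 18\right) \left(-1\right) = \left(-2\right) \left(-1\right) = 2$)
$\left(Z - 3887\right) \left(-1304 - 2127\right) = \left(2 - 3887\right) \left(-1304 - 2127\right) = \left(-3885\right) \left(-3431\right) = 13329435$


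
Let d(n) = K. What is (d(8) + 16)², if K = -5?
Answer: 121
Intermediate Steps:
d(n) = -5
(d(8) + 16)² = (-5 + 16)² = 11² = 121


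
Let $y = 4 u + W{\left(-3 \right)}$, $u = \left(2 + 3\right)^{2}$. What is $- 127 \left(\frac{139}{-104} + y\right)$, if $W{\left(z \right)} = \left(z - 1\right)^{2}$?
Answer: $- \frac{1514475}{104} \approx -14562.0$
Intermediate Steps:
$u = 25$ ($u = 5^{2} = 25$)
$W{\left(z \right)} = \left(-1 + z\right)^{2}$
$y = 116$ ($y = 4 \cdot 25 + \left(-1 - 3\right)^{2} = 100 + \left(-4\right)^{2} = 100 + 16 = 116$)
$- 127 \left(\frac{139}{-104} + y\right) = - 127 \left(\frac{139}{-104} + 116\right) = - 127 \left(139 \left(- \frac{1}{104}\right) + 116\right) = - 127 \left(- \frac{139}{104} + 116\right) = \left(-127\right) \frac{11925}{104} = - \frac{1514475}{104}$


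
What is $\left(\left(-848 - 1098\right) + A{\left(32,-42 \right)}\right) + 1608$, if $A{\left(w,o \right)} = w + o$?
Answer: $-348$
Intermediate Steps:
$A{\left(w,o \right)} = o + w$
$\left(\left(-848 - 1098\right) + A{\left(32,-42 \right)}\right) + 1608 = \left(\left(-848 - 1098\right) + \left(-42 + 32\right)\right) + 1608 = \left(\left(-848 - 1098\right) - 10\right) + 1608 = \left(-1946 - 10\right) + 1608 = -1956 + 1608 = -348$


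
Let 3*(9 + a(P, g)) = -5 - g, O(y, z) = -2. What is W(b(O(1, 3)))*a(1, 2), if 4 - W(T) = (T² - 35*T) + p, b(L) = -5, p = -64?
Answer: 1496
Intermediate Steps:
a(P, g) = -32/3 - g/3 (a(P, g) = -9 + (-5 - g)/3 = -9 + (-5/3 - g/3) = -32/3 - g/3)
W(T) = 68 - T² + 35*T (W(T) = 4 - ((T² - 35*T) - 64) = 4 - (-64 + T² - 35*T) = 4 + (64 - T² + 35*T) = 68 - T² + 35*T)
W(b(O(1, 3)))*a(1, 2) = (68 - 1*(-5)² + 35*(-5))*(-32/3 - ⅓*2) = (68 - 1*25 - 175)*(-32/3 - ⅔) = (68 - 25 - 175)*(-34/3) = -132*(-34/3) = 1496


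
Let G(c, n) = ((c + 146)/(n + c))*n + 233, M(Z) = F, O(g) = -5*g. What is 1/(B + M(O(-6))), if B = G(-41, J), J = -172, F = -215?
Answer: 71/7298 ≈ 0.0097287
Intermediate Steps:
M(Z) = -215
G(c, n) = 233 + n*(146 + c)/(c + n) (G(c, n) = ((146 + c)/(c + n))*n + 233 = n*(146 + c)/(c + n) + 233 = 233 + n*(146 + c)/(c + n))
B = 22563/71 (B = (233*(-41) + 379*(-172) - 41*(-172))/(-41 - 172) = (-9553 - 65188 + 7052)/(-213) = -1/213*(-67689) = 22563/71 ≈ 317.79)
1/(B + M(O(-6))) = 1/(22563/71 - 215) = 1/(7298/71) = 71/7298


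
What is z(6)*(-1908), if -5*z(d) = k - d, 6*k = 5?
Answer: -9858/5 ≈ -1971.6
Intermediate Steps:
k = ⅚ (k = (⅙)*5 = ⅚ ≈ 0.83333)
z(d) = -⅙ + d/5 (z(d) = -(⅚ - d)/5 = -⅙ + d/5)
z(6)*(-1908) = (-⅙ + (⅕)*6)*(-1908) = (-⅙ + 6/5)*(-1908) = (31/30)*(-1908) = -9858/5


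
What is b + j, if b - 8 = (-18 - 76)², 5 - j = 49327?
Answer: -40478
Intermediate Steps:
j = -49322 (j = 5 - 1*49327 = 5 - 49327 = -49322)
b = 8844 (b = 8 + (-18 - 76)² = 8 + (-94)² = 8 + 8836 = 8844)
b + j = 8844 - 49322 = -40478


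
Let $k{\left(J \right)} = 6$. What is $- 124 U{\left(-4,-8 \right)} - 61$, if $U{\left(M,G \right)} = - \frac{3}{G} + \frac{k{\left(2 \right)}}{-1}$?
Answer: $\frac{1273}{2} \approx 636.5$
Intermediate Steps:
$U{\left(M,G \right)} = -6 - \frac{3}{G}$ ($U{\left(M,G \right)} = - \frac{3}{G} + \frac{6}{-1} = - \frac{3}{G} + 6 \left(-1\right) = - \frac{3}{G} - 6 = -6 - \frac{3}{G}$)
$- 124 U{\left(-4,-8 \right)} - 61 = - 124 \left(-6 - \frac{3}{-8}\right) - 61 = - 124 \left(-6 - - \frac{3}{8}\right) - 61 = - 124 \left(-6 + \frac{3}{8}\right) - 61 = \left(-124\right) \left(- \frac{45}{8}\right) - 61 = \frac{1395}{2} - 61 = \frac{1273}{2}$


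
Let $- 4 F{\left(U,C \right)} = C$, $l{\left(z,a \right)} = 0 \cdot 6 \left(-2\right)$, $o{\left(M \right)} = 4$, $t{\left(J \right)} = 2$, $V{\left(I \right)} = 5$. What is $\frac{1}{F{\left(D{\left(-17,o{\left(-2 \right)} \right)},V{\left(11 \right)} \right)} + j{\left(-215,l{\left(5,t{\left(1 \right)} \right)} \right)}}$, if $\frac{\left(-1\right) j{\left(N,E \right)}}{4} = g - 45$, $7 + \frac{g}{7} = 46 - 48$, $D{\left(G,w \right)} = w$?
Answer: $\frac{4}{1723} \approx 0.0023215$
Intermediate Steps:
$l{\left(z,a \right)} = 0$ ($l{\left(z,a \right)} = 0 \left(-2\right) = 0$)
$F{\left(U,C \right)} = - \frac{C}{4}$
$g = -63$ ($g = -49 + 7 \left(46 - 48\right) = -49 + 7 \left(-2\right) = -49 - 14 = -63$)
$j{\left(N,E \right)} = 432$ ($j{\left(N,E \right)} = - 4 \left(-63 - 45\right) = \left(-4\right) \left(-108\right) = 432$)
$\frac{1}{F{\left(D{\left(-17,o{\left(-2 \right)} \right)},V{\left(11 \right)} \right)} + j{\left(-215,l{\left(5,t{\left(1 \right)} \right)} \right)}} = \frac{1}{\left(- \frac{1}{4}\right) 5 + 432} = \frac{1}{- \frac{5}{4} + 432} = \frac{1}{\frac{1723}{4}} = \frac{4}{1723}$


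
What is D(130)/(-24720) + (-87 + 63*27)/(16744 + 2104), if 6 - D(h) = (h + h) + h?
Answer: 490997/4853360 ≈ 0.10117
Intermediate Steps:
D(h) = 6 - 3*h (D(h) = 6 - ((h + h) + h) = 6 - (2*h + h) = 6 - 3*h)
D(130)/(-24720) + (-87 + 63*27)/(16744 + 2104) = (6 - 3*130)/(-24720) + (-87 + 63*27)/(16744 + 2104) = (6 - 390)*(-1/24720) + (-87 + 1701)/18848 = -384*(-1/24720) + 1614*(1/18848) = 8/515 + 807/9424 = 490997/4853360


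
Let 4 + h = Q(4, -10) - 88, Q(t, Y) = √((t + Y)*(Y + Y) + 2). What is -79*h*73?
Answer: 530564 - 5767*√122 ≈ 4.6687e+5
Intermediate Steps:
Q(t, Y) = √(2 + 2*Y*(Y + t)) (Q(t, Y) = √((Y + t)*(2*Y) + 2) = √(2*Y*(Y + t) + 2) = √(2 + 2*Y*(Y + t)))
h = -92 + √122 (h = -4 + (√(2 + 2*(-10)² + 2*(-10)*4) - 88) = -4 + (√(2 + 2*100 - 80) - 88) = -4 + (√(2 + 200 - 80) - 88) = -4 + (√122 - 88) = -4 + (-88 + √122) = -92 + √122 ≈ -80.955)
-79*h*73 = -79*(-92 + √122)*73 = (7268 - 79*√122)*73 = 530564 - 5767*√122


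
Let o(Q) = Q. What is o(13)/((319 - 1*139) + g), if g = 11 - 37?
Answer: 13/154 ≈ 0.084416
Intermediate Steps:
g = -26
o(13)/((319 - 1*139) + g) = 13/((319 - 1*139) - 26) = 13/((319 - 139) - 26) = 13/(180 - 26) = 13/154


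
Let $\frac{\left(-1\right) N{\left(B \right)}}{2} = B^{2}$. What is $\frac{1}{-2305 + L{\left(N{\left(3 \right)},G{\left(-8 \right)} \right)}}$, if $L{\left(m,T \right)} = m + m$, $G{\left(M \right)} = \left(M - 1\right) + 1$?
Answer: $- \frac{1}{2341} \approx -0.00042717$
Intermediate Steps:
$G{\left(M \right)} = M$ ($G{\left(M \right)} = \left(-1 + M\right) + 1 = M$)
$N{\left(B \right)} = - 2 B^{2}$
$L{\left(m,T \right)} = 2 m$
$\frac{1}{-2305 + L{\left(N{\left(3 \right)},G{\left(-8 \right)} \right)}} = \frac{1}{-2305 + 2 \left(- 2 \cdot 3^{2}\right)} = \frac{1}{-2305 + 2 \left(\left(-2\right) 9\right)} = \frac{1}{-2305 + 2 \left(-18\right)} = \frac{1}{-2305 - 36} = \frac{1}{-2341} = - \frac{1}{2341}$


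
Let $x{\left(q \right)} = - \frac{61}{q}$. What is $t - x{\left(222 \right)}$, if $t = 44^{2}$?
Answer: $\frac{429853}{222} \approx 1936.3$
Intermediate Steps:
$t = 1936$
$t - x{\left(222 \right)} = 1936 - - \frac{61}{222} = 1936 + \frac{61}{222} = \frac{429853}{222}$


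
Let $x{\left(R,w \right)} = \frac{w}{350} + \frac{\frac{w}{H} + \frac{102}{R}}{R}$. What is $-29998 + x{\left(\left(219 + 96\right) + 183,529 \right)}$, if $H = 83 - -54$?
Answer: $- \frac{9908663881303}{330327550} \approx -29996.0$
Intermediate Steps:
$H = 137$ ($H = 83 + 54 = 137$)
$x{\left(R,w \right)} = \frac{w}{350} + \frac{\frac{102}{R} + \frac{w}{137}}{R}$ ($x{\left(R,w \right)} = \frac{w}{350} + \frac{\frac{w}{137} + \frac{102}{R}}{R} = \frac{w}{350} + \frac{\frac{102}{R} + \frac{w}{137}}{R}$)
$-29998 + x{\left(\left(219 + 96\right) + 183,529 \right)} = -29998 + \left(\frac{102}{\left(\left(219 + 96\right) + 183\right)^{2}} + \frac{1}{350} \cdot 529 + \frac{1}{137} \cdot 529 \frac{1}{\left(219 + 96\right) + 183}\right) = -29998 + \left(\frac{102}{\left(315 + 183\right)^{2}} + \frac{529}{350} + \frac{1}{137} \cdot 529 \frac{1}{315 + 183}\right) = -29998 + \left(\frac{102}{248004} + \frac{529}{350} + \frac{1}{137} \cdot 529 \cdot \frac{1}{498}\right) = -29998 + \left(102 \cdot \frac{1}{248004} + \frac{529}{350} + \frac{1}{137} \cdot 529 \cdot \frac{1}{498}\right) = -29998 + \left(\frac{17}{41334} + \frac{529}{350} + \frac{529}{68226}\right) = -29998 + \frac{501963597}{330327550} = - \frac{9908663881303}{330327550}$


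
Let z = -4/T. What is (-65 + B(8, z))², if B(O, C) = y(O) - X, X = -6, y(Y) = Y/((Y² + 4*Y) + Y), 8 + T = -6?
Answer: 586756/169 ≈ 3471.9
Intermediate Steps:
T = -14 (T = -8 - 6 = -14)
y(Y) = Y/(Y² + 5*Y)
z = 2/7 (z = -4/(-14) = -4*(-1/14) = 2/7 ≈ 0.28571)
B(O, C) = 6 + 1/(5 + O) (B(O, C) = 1/(5 + O) - 1*(-6) = 1/(5 + O) + 6 = 6 + 1/(5 + O))
(-65 + B(8, z))² = (-65 + (31 + 6*8)/(5 + 8))² = (-65 + (31 + 48)/13)² = (-65 + (1/13)*79)² = (-65 + 79/13)² = (-766/13)² = 586756/169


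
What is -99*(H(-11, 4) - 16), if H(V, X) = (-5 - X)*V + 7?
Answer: -8910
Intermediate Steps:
H(V, X) = 7 + V*(-5 - X) (H(V, X) = V*(-5 - X) + 7 = 7 + V*(-5 - X))
-99*(H(-11, 4) - 16) = -99*((7 - 5*(-11) - 1*(-11)*4) - 16) = -99*((7 + 55 + 44) - 16) = -99*(106 - 16) = -99*90 = -8910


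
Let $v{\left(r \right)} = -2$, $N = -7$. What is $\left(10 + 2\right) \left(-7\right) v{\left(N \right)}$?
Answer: $168$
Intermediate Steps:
$\left(10 + 2\right) \left(-7\right) v{\left(N \right)} = \left(10 + 2\right) \left(-7\right) \left(-2\right) = 12 \left(-7\right) \left(-2\right) = \left(-84\right) \left(-2\right) = 168$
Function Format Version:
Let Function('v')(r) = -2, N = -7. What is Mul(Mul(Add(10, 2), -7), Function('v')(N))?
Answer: 168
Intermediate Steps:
Mul(Mul(Add(10, 2), -7), Function('v')(N)) = Mul(Mul(Add(10, 2), -7), -2) = Mul(Mul(12, -7), -2) = Mul(-84, -2) = 168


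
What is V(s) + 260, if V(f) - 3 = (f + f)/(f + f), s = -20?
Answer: 264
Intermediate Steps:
V(f) = 4 (V(f) = 3 + (f + f)/(f + f) = 3 + (2*f)/((2*f)) = 3 + (2*f)*(1/(2*f)) = 3 + 1 = 4)
V(s) + 260 = 4 + 260 = 264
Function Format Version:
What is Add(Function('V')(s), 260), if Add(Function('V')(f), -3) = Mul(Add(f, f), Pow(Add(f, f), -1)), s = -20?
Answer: 264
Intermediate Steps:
Function('V')(f) = 4 (Function('V')(f) = Add(3, Mul(Add(f, f), Pow(Add(f, f), -1))) = Add(3, Mul(Mul(2, f), Pow(Mul(2, f), -1))) = Add(3, Mul(Mul(2, f), Mul(Rational(1, 2), Pow(f, -1)))) = Add(3, 1) = 4)
Add(Function('V')(s), 260) = Add(4, 260) = 264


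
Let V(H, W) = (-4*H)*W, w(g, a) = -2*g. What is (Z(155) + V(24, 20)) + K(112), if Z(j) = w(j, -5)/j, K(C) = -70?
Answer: -1992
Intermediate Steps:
Z(j) = -2 (Z(j) = (-2*j)/j = -2)
V(H, W) = -4*H*W
(Z(155) + V(24, 20)) + K(112) = (-2 - 4*24*20) - 70 = (-2 - 1920) - 70 = -1922 - 70 = -1992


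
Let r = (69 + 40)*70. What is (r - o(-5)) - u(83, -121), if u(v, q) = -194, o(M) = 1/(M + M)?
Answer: 78241/10 ≈ 7824.1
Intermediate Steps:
r = 7630 (r = 109*70 = 7630)
o(M) = 1/(2*M)
(r - o(-5)) - u(83, -121) = (7630 - 1/(2*(-5))) - 1*(-194) = (7630 - (-1)/(2*5)) + 194 = (7630 - 1*(-1/10)) + 194 = (7630 + 1/10) + 194 = 76301/10 + 194 = 78241/10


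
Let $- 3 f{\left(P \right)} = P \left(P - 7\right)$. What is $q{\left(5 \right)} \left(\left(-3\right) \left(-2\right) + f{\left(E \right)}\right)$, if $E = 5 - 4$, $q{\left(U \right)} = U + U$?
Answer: $80$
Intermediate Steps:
$q{\left(U \right)} = 2 U$
$E = 1$
$f{\left(P \right)} = - \frac{P \left(-7 + P\right)}{3}$ ($f{\left(P \right)} = - \frac{P \left(P - 7\right)}{3} = - \frac{P \left(-7 + P\right)}{3}$)
$q{\left(5 \right)} \left(\left(-3\right) \left(-2\right) + f{\left(E \right)}\right) = 2 \cdot 5 \left(\left(-3\right) \left(-2\right) + \frac{1}{3} \cdot 1 \left(7 - 1\right)\right) = 10 \left(6 + \frac{1}{3} \cdot 1 \left(7 - 1\right)\right) = 10 \left(6 + \frac{1}{3} \cdot 1 \cdot 6\right) = 10 \left(6 + 2\right) = 10 \cdot 8 = 80$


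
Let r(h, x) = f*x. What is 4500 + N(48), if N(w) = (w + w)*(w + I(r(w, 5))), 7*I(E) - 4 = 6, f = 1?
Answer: 64716/7 ≈ 9245.1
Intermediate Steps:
r(h, x) = x (r(h, x) = 1*x = x)
I(E) = 10/7 (I(E) = 4/7 + (⅐)*6 = 4/7 + 6/7 = 10/7)
N(w) = 2*w*(10/7 + w) (N(w) = (w + w)*(w + 10/7) = (2*w)*(10/7 + w) = 2*w*(10/7 + w))
4500 + N(48) = 4500 + (2/7)*48*(10 + 7*48) = 4500 + (2/7)*48*(10 + 336) = 4500 + (2/7)*48*346 = 4500 + 33216/7 = 64716/7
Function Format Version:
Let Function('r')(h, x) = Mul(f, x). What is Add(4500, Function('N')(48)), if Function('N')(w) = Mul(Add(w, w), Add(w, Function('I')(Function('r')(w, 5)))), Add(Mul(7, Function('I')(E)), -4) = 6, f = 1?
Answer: Rational(64716, 7) ≈ 9245.1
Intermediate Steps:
Function('r')(h, x) = x (Function('r')(h, x) = Mul(1, x) = x)
Function('I')(E) = Rational(10, 7) (Function('I')(E) = Add(Rational(4, 7), Mul(Rational(1, 7), 6)) = Add(Rational(4, 7), Rational(6, 7)) = Rational(10, 7))
Function('N')(w) = Mul(2, w, Add(Rational(10, 7), w)) (Function('N')(w) = Mul(Add(w, w), Add(w, Rational(10, 7))) = Mul(Mul(2, w), Add(Rational(10, 7), w)) = Mul(2, w, Add(Rational(10, 7), w)))
Add(4500, Function('N')(48)) = Add(4500, Mul(Rational(2, 7), 48, Add(10, Mul(7, 48)))) = Add(4500, Mul(Rational(2, 7), 48, Add(10, 336))) = Add(4500, Mul(Rational(2, 7), 48, 346)) = Add(4500, Rational(33216, 7)) = Rational(64716, 7)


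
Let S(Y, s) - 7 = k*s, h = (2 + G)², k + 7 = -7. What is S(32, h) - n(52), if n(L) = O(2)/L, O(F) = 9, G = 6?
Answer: -46237/52 ≈ -889.17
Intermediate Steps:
k = -14 (k = -7 - 7 = -14)
h = 64 (h = (2 + 6)² = 8² = 64)
n(L) = 9/L
S(Y, s) = 7 - 14*s
S(32, h) - n(52) = (7 - 14*64) - 9/52 = (7 - 896) - 9/52 = -889 - 1*9/52 = -889 - 9/52 = -46237/52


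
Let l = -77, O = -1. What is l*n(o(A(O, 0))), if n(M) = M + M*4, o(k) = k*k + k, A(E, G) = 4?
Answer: -7700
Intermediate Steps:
o(k) = k + k² (o(k) = k² + k = k + k²)
n(M) = 5*M (n(M) = M + 4*M = 5*M)
l*n(o(A(O, 0))) = -385*4*(1 + 4) = -385*4*5 = -385*20 = -77*100 = -7700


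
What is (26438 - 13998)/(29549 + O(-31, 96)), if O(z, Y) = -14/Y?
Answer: 119424/283669 ≈ 0.42100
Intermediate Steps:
(26438 - 13998)/(29549 + O(-31, 96)) = (26438 - 13998)/(29549 - 14/96) = 12440/(29549 - 14*1/96) = 12440/(29549 - 7/48) = 12440/(1418345/48) = 12440*(48/1418345) = 119424/283669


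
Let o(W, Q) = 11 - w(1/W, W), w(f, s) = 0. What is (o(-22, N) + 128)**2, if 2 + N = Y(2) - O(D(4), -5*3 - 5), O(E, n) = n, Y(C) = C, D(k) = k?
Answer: 19321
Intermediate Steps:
N = 20 (N = -2 + (2 - (-5*3 - 5)) = -2 + (2 - (-15 - 5)) = -2 + (2 - 1*(-20)) = -2 + (2 + 20) = -2 + 22 = 20)
o(W, Q) = 11 (o(W, Q) = 11 - 1*0 = 11 + 0 = 11)
(o(-22, N) + 128)**2 = (11 + 128)**2 = 139**2 = 19321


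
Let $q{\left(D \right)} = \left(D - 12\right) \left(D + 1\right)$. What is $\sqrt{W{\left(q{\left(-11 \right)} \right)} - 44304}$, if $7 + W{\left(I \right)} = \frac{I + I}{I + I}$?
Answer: $i \sqrt{44310} \approx 210.5 i$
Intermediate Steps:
$q{\left(D \right)} = \left(1 + D\right) \left(-12 + D\right)$ ($q{\left(D \right)} = \left(-12 + D\right) \left(1 + D\right) = \left(1 + D\right) \left(-12 + D\right)$)
$W{\left(I \right)} = -6$ ($W{\left(I \right)} = -7 + \frac{I + I}{I + I} = -7 + \frac{2 I}{2 I} = -7 + 2 I \frac{1}{2 I} = -7 + 1 = -6$)
$\sqrt{W{\left(q{\left(-11 \right)} \right)} - 44304} = \sqrt{-6 - 44304} = \sqrt{-44310} = i \sqrt{44310}$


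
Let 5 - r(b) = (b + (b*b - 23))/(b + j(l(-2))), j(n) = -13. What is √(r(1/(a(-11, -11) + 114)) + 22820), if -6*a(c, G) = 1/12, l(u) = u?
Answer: √17474919682166501790038/875022133 ≈ 151.07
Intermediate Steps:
a(c, G) = -1/72 (a(c, G) = -1/(6*12) = -⅙*1/12 = -1/72)
r(b) = 5 - (-23 + b + b²)/(-13 + b) (r(b) = 5 - (b + (b*b - 23))/(b - 13) = 5 - (b + (b² - 23))/(-13 + b) = 5 - (b + (-23 + b²))/(-13 + b) = 5 - (-23 + b + b²)/(-13 + b))
√(r(1/(a(-11, -11) + 114)) + 22820) = √((-42 - (1/(-1/72 + 114))² + 4/(-1/72 + 114))/(-13 + 1/(-1/72 + 114)) + 22820) = √((-42 - (1/(8207/72))² + 4/(8207/72))/(-13 + 1/(8207/72)) + 22820) = √((-42 - (72/8207)² + 4*(72/8207))/(-13 + 72/8207) + 22820) = √((-42 - 1*5184/67354849 + 288/8207)/(-106619/8207) + 22820) = √(-8207*(-42 - 5184/67354849 + 288/8207)/106619 + 22820) = √(-8207/106619*(-2826545226/67354849) + 22820) = √(2826545226/875022133 + 22820) = √(19970831620286/875022133) = √17474919682166501790038/875022133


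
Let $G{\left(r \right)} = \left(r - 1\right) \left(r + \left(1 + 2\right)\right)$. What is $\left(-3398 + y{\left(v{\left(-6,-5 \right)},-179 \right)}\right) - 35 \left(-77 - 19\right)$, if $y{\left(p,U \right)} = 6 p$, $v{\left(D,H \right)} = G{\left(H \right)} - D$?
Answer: $70$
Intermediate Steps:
$G{\left(r \right)} = \left(-1 + r\right) \left(3 + r\right)$ ($G{\left(r \right)} = \left(-1 + r\right) \left(r + 3\right) = \left(-1 + r\right) \left(3 + r\right)$)
$v{\left(D,H \right)} = -3 + H^{2} - D + 2 H$ ($v{\left(D,H \right)} = \left(-3 + H^{2} + 2 H\right) - D = -3 + H^{2} - D + 2 H$)
$\left(-3398 + y{\left(v{\left(-6,-5 \right)},-179 \right)}\right) - 35 \left(-77 - 19\right) = \left(-3398 + 6 \left(-3 + \left(-5\right)^{2} - -6 + 2 \left(-5\right)\right)\right) - 35 \left(-77 - 19\right) = \left(-3398 + 6 \left(-3 + 25 + 6 - 10\right)\right) - -3360 = \left(-3398 + 6 \cdot 18\right) + 3360 = \left(-3398 + 108\right) + 3360 = -3290 + 3360 = 70$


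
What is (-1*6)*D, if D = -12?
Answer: 72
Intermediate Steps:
(-1*6)*D = -1*6*(-12) = -6*(-12) = 72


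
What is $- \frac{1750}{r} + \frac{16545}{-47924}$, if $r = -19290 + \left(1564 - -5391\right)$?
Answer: $- \frac{24043115}{118228508} \approx -0.20336$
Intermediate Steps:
$r = -12335$ ($r = -19290 + \left(1564 + 5391\right) = -19290 + 6955 = -12335$)
$- \frac{1750}{r} + \frac{16545}{-47924} = - \frac{1750}{-12335} + \frac{16545}{-47924} = \left(-1750\right) \left(- \frac{1}{12335}\right) + 16545 \left(- \frac{1}{47924}\right) = \frac{350}{2467} - \frac{16545}{47924} = - \frac{24043115}{118228508}$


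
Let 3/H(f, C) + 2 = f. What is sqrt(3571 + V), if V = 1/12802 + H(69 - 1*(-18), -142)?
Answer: sqrt(4228512796273370)/1088170 ≈ 59.758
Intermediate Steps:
H(f, C) = 3/(-2 + f)
V = 38491/1088170 (V = 1/12802 + 3/(-2 + (69 - 1*(-18))) = 1/12802 + 3/(-2 + (69 + 18)) = 1/12802 + 3/(-2 + 87) = 1/12802 + 3/85 = 38491/1088170 ≈ 0.035372)
sqrt(3571 + V) = sqrt(3571 + 38491/1088170) = sqrt(3885893561/1088170) = sqrt(4228512796273370)/1088170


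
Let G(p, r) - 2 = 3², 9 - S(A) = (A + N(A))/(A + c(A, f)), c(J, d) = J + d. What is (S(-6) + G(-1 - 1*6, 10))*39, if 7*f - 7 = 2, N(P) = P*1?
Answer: 18408/25 ≈ 736.32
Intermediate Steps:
N(P) = P
f = 9/7 (f = 1 + (⅐)*2 = 1 + 2/7 = 9/7 ≈ 1.2857)
S(A) = 9 - 2*A/(9/7 + 2*A) (S(A) = 9 - (A + A)/(A + (A + 9/7)) = 9 - 2*A/(A + (9/7 + A)) = 9 - 2*A/(9/7 + 2*A))
G(p, r) = 11 (G(p, r) = 2 + 3² = 2 + 9 = 11)
(S(-6) + G(-1 - 1*6, 10))*39 = ((81 + 112*(-6))/(9 + 14*(-6)) + 11)*39 = ((81 - 672)/(9 - 84) + 11)*39 = (-591/(-75) + 11)*39 = (-1/75*(-591) + 11)*39 = (197/25 + 11)*39 = (472/25)*39 = 18408/25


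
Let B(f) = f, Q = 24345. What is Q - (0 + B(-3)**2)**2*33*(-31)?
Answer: 107208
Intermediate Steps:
Q - (0 + B(-3)**2)**2*33*(-31) = 24345 - (0 + (-3)**2)**2*33*(-31) = 24345 - (0 + 9)**2*33*(-31) = 24345 - 9**2*33*(-31) = 24345 - 81*33*(-31) = 24345 - 2673*(-31) = 24345 - 1*(-82863) = 24345 + 82863 = 107208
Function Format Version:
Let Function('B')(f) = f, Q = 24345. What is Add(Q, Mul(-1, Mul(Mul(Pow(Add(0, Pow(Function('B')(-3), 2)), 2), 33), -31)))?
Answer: 107208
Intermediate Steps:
Add(Q, Mul(-1, Mul(Mul(Pow(Add(0, Pow(Function('B')(-3), 2)), 2), 33), -31))) = Add(24345, Mul(-1, Mul(Mul(Pow(Add(0, Pow(-3, 2)), 2), 33), -31))) = Add(24345, Mul(-1, Mul(Mul(Pow(Add(0, 9), 2), 33), -31))) = Add(24345, Mul(-1, Mul(Mul(Pow(9, 2), 33), -31))) = Add(24345, Mul(-1, Mul(Mul(81, 33), -31))) = Add(24345, Mul(-1, Mul(2673, -31))) = Add(24345, Mul(-1, -82863)) = Add(24345, 82863) = 107208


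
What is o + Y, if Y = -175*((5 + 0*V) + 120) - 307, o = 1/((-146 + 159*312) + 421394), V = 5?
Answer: -10444527791/470856 ≈ -22182.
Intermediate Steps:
o = 1/470856 (o = 1/((-146 + 49608) + 421394) = 1/(49462 + 421394) = 1/470856 ≈ 2.1238e-6)
Y = -22182 (Y = -175*((5 + 0*5) + 120) - 307 = -175*((5 + 0) + 120) - 307 = -175*(5 + 120) - 307 = -175*125 - 307 = -21875 - 307 = -22182)
o + Y = 1/470856 - 22182 = -10444527791/470856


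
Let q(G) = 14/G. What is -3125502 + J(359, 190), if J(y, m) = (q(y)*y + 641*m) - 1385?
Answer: -3005083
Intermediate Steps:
J(y, m) = -1371 + 641*m (J(y, m) = ((14/y)*y + 641*m) - 1385 = (14 + 641*m) - 1385 = -1371 + 641*m)
-3125502 + J(359, 190) = -3125502 + (-1371 + 641*190) = -3125502 + (-1371 + 121790) = -3125502 + 120419 = -3005083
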